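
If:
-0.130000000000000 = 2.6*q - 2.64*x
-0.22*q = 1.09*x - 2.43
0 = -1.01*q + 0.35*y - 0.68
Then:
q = 1.84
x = 1.86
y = 7.24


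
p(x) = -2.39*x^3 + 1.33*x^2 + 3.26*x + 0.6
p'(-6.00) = -270.82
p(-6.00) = 545.16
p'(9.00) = -553.57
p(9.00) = -1604.64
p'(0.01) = 3.29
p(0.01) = 0.63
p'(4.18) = -110.90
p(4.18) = -137.09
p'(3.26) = -64.27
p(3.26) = -57.44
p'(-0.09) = 2.96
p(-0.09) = 0.32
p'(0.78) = 0.97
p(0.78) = 2.82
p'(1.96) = -19.07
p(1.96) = -5.90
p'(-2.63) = -53.33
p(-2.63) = 44.70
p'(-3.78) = -109.24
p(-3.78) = 136.37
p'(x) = -7.17*x^2 + 2.66*x + 3.26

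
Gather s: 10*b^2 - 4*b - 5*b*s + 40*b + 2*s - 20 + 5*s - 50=10*b^2 + 36*b + s*(7 - 5*b) - 70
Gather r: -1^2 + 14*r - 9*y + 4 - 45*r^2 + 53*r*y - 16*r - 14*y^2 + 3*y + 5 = -45*r^2 + r*(53*y - 2) - 14*y^2 - 6*y + 8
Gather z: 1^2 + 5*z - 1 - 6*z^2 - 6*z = -6*z^2 - z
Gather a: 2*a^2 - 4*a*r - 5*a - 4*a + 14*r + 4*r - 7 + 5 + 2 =2*a^2 + a*(-4*r - 9) + 18*r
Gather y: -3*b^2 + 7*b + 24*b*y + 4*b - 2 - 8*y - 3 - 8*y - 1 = -3*b^2 + 11*b + y*(24*b - 16) - 6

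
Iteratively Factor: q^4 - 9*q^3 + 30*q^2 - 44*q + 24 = (q - 2)*(q^3 - 7*q^2 + 16*q - 12) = (q - 2)^2*(q^2 - 5*q + 6) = (q - 3)*(q - 2)^2*(q - 2)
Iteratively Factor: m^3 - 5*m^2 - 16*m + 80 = (m + 4)*(m^2 - 9*m + 20) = (m - 5)*(m + 4)*(m - 4)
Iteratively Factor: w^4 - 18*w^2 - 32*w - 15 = (w + 3)*(w^3 - 3*w^2 - 9*w - 5) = (w + 1)*(w + 3)*(w^2 - 4*w - 5) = (w - 5)*(w + 1)*(w + 3)*(w + 1)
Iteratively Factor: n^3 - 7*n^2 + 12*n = (n - 4)*(n^2 - 3*n) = (n - 4)*(n - 3)*(n)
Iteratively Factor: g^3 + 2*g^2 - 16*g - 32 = (g - 4)*(g^2 + 6*g + 8) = (g - 4)*(g + 2)*(g + 4)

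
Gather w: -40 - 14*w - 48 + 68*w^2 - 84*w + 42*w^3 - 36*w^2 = 42*w^3 + 32*w^2 - 98*w - 88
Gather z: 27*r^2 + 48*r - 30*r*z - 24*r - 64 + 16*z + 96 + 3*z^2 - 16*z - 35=27*r^2 - 30*r*z + 24*r + 3*z^2 - 3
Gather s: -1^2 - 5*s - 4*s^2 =-4*s^2 - 5*s - 1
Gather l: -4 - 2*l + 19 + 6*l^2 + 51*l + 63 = 6*l^2 + 49*l + 78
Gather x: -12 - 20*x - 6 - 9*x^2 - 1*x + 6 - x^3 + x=-x^3 - 9*x^2 - 20*x - 12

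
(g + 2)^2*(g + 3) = g^3 + 7*g^2 + 16*g + 12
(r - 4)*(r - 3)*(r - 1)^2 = r^4 - 9*r^3 + 27*r^2 - 31*r + 12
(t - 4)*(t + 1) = t^2 - 3*t - 4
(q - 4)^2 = q^2 - 8*q + 16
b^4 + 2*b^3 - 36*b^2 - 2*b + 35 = (b - 5)*(b - 1)*(b + 1)*(b + 7)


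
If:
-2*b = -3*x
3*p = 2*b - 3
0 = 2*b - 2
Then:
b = 1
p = -1/3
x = 2/3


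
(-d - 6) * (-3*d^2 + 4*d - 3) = 3*d^3 + 14*d^2 - 21*d + 18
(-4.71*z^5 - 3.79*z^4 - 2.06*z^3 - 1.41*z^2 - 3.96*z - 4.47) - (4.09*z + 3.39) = -4.71*z^5 - 3.79*z^4 - 2.06*z^3 - 1.41*z^2 - 8.05*z - 7.86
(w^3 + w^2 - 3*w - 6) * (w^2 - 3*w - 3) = w^5 - 2*w^4 - 9*w^3 + 27*w + 18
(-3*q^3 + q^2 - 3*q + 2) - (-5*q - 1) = -3*q^3 + q^2 + 2*q + 3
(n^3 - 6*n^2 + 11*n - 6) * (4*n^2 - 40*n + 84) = 4*n^5 - 64*n^4 + 368*n^3 - 968*n^2 + 1164*n - 504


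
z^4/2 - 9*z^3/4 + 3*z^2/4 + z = z*(z/2 + 1/4)*(z - 4)*(z - 1)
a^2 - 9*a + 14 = (a - 7)*(a - 2)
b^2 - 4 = (b - 2)*(b + 2)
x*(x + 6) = x^2 + 6*x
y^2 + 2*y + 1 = (y + 1)^2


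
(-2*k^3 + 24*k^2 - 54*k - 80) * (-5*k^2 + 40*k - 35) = 10*k^5 - 200*k^4 + 1300*k^3 - 2600*k^2 - 1310*k + 2800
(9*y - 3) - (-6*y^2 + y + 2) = 6*y^2 + 8*y - 5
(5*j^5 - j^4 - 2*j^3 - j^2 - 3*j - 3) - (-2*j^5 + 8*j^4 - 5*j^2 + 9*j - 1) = 7*j^5 - 9*j^4 - 2*j^3 + 4*j^2 - 12*j - 2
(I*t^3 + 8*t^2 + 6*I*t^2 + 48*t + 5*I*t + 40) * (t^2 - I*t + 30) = I*t^5 + 9*t^4 + 6*I*t^4 + 54*t^3 + 27*I*t^3 + 285*t^2 + 132*I*t^2 + 1440*t + 110*I*t + 1200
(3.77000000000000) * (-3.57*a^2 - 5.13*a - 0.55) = -13.4589*a^2 - 19.3401*a - 2.0735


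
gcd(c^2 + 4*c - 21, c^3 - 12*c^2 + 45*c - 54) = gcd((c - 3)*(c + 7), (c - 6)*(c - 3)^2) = c - 3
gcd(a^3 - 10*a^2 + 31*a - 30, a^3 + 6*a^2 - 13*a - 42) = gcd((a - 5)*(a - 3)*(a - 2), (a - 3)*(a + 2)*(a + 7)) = a - 3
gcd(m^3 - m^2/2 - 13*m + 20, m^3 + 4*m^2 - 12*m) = m - 2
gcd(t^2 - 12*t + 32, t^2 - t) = 1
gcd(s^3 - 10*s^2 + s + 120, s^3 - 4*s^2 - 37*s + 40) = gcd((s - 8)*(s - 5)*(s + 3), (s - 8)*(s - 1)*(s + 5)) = s - 8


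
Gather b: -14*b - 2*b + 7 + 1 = 8 - 16*b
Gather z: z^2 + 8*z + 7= z^2 + 8*z + 7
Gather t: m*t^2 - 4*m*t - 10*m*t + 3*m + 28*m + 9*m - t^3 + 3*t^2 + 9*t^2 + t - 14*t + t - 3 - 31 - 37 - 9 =40*m - t^3 + t^2*(m + 12) + t*(-14*m - 12) - 80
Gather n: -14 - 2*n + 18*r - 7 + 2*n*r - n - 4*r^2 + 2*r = n*(2*r - 3) - 4*r^2 + 20*r - 21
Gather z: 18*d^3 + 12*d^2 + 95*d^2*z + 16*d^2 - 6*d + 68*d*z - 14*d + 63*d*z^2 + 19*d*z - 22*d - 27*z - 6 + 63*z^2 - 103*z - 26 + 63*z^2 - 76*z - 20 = 18*d^3 + 28*d^2 - 42*d + z^2*(63*d + 126) + z*(95*d^2 + 87*d - 206) - 52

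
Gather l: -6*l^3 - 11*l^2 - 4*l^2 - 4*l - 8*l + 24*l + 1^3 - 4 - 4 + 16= -6*l^3 - 15*l^2 + 12*l + 9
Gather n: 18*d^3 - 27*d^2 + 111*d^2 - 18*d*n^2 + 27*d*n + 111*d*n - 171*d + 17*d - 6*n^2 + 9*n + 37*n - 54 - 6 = 18*d^3 + 84*d^2 - 154*d + n^2*(-18*d - 6) + n*(138*d + 46) - 60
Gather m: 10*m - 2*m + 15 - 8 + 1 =8*m + 8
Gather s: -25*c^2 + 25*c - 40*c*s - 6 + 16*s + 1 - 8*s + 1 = -25*c^2 + 25*c + s*(8 - 40*c) - 4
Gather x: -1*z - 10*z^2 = -10*z^2 - z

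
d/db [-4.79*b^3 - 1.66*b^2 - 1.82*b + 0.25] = -14.37*b^2 - 3.32*b - 1.82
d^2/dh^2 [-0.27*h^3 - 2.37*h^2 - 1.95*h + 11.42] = -1.62*h - 4.74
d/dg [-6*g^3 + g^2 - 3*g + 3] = -18*g^2 + 2*g - 3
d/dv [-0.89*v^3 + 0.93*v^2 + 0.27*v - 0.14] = -2.67*v^2 + 1.86*v + 0.27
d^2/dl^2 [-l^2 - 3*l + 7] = -2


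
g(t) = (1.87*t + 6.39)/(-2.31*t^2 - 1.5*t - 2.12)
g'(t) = (1.87*t + 6.39)*(4.62*t + 1.5)/(-2.31*t^2 - 1.5*t - 2.12)^2 + 1.87/(-2.31*t^2 - 1.5*t - 2.12) = (4.3197*t^2 + 29.5218*t + 5.6206)/(5.3361*t^4 + 6.93*t^3 + 12.0444*t^2 + 6.36*t + 4.4944)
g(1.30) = -1.11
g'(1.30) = 0.81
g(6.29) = -0.18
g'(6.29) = 0.03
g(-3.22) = -0.02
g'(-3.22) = -0.10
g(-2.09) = -0.27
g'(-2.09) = -0.45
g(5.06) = -0.23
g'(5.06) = 0.06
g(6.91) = -0.16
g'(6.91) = 0.03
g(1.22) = -1.17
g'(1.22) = 0.88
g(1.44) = -1.00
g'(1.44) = 0.69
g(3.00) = -0.44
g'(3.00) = 0.18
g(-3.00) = -0.04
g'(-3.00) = -0.13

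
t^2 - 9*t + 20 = (t - 5)*(t - 4)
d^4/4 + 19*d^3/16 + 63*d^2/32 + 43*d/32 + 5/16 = (d/4 + 1/4)*(d + 1/2)*(d + 5/4)*(d + 2)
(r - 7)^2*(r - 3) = r^3 - 17*r^2 + 91*r - 147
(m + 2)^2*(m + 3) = m^3 + 7*m^2 + 16*m + 12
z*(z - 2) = z^2 - 2*z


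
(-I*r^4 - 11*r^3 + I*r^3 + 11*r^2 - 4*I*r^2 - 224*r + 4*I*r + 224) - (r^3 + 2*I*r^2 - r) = -I*r^4 - 12*r^3 + I*r^3 + 11*r^2 - 6*I*r^2 - 223*r + 4*I*r + 224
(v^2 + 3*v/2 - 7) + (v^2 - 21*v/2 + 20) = 2*v^2 - 9*v + 13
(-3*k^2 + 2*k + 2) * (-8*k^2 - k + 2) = 24*k^4 - 13*k^3 - 24*k^2 + 2*k + 4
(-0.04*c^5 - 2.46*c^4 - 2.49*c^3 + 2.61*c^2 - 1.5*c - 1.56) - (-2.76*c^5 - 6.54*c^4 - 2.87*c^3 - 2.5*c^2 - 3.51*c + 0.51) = 2.72*c^5 + 4.08*c^4 + 0.38*c^3 + 5.11*c^2 + 2.01*c - 2.07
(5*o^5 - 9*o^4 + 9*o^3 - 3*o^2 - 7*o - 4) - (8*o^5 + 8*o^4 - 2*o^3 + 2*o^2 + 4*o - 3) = -3*o^5 - 17*o^4 + 11*o^3 - 5*o^2 - 11*o - 1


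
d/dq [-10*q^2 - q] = -20*q - 1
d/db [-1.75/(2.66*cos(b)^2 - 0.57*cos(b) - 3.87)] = (0.9975 - 9.31*cos(b))*sin(b)/(-2.66*cos(b)^2 + 0.57*cos(b) + 3.87)^2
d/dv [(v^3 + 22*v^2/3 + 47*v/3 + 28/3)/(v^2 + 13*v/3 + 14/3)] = (v^2 + 4*v + 6)/(v^2 + 4*v + 4)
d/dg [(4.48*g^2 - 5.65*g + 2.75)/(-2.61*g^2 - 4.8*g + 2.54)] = (-36.2505*g^2 + 37.1134*g - 1.151)/(6.8121*g^4 + 25.056*g^3 + 9.7812*g^2 - 24.384*g + 6.4516)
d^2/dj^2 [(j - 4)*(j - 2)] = 2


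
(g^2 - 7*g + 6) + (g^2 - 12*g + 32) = 2*g^2 - 19*g + 38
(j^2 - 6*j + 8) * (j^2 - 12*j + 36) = j^4 - 18*j^3 + 116*j^2 - 312*j + 288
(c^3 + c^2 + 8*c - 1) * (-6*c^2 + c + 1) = -6*c^5 - 5*c^4 - 46*c^3 + 15*c^2 + 7*c - 1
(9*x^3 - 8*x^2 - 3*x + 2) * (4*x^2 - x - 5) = 36*x^5 - 41*x^4 - 49*x^3 + 51*x^2 + 13*x - 10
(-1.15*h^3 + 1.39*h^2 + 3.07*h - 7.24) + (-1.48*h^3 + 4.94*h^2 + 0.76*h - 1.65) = -2.63*h^3 + 6.33*h^2 + 3.83*h - 8.89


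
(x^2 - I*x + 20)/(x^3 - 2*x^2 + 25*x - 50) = (x + 4*I)/(x^2 + x*(-2 + 5*I) - 10*I)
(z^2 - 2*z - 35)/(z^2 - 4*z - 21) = (z + 5)/(z + 3)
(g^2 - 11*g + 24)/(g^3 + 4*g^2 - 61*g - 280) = (g - 3)/(g^2 + 12*g + 35)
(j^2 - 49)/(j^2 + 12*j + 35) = (j - 7)/(j + 5)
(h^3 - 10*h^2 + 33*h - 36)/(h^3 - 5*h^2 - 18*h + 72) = (h^2 - 7*h + 12)/(h^2 - 2*h - 24)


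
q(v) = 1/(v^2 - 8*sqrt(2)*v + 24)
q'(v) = (-2*v + 8*sqrt(2))/(v^2 - 8*sqrt(2)*v + 24)^2 = 2*(-v + 4*sqrt(2))/(v^2 - 8*sqrt(2)*v + 24)^2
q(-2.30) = 0.02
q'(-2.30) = 0.01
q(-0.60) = 0.03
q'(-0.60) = 0.01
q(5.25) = -0.13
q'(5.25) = 0.01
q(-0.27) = 0.04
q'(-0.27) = 0.02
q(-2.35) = 0.02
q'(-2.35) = 0.01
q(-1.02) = 0.03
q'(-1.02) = 0.01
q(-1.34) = 0.02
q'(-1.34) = 0.01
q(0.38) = 0.05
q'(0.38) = 0.03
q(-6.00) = 0.01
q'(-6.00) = 0.00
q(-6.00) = 0.01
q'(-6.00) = 0.00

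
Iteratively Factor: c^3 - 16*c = (c + 4)*(c^2 - 4*c) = c*(c + 4)*(c - 4)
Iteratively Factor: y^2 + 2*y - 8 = (y - 2)*(y + 4)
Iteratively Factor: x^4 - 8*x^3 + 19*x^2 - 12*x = (x)*(x^3 - 8*x^2 + 19*x - 12) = x*(x - 3)*(x^2 - 5*x + 4) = x*(x - 3)*(x - 1)*(x - 4)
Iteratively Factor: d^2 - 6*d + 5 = (d - 1)*(d - 5)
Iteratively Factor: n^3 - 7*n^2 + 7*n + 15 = (n + 1)*(n^2 - 8*n + 15) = (n - 3)*(n + 1)*(n - 5)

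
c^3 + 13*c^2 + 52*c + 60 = (c + 2)*(c + 5)*(c + 6)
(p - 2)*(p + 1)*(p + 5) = p^3 + 4*p^2 - 7*p - 10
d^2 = d^2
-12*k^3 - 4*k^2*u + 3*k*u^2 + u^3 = (-2*k + u)*(2*k + u)*(3*k + u)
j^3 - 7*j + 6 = (j - 2)*(j - 1)*(j + 3)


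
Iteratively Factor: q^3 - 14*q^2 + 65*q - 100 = (q - 4)*(q^2 - 10*q + 25) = (q - 5)*(q - 4)*(q - 5)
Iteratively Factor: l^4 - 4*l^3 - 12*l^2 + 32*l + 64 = (l + 2)*(l^3 - 6*l^2 + 32) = (l - 4)*(l + 2)*(l^2 - 2*l - 8) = (l - 4)^2*(l + 2)*(l + 2)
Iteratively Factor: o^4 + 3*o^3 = (o)*(o^3 + 3*o^2) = o^2*(o^2 + 3*o) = o^3*(o + 3)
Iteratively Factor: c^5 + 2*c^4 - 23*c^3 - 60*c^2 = (c + 4)*(c^4 - 2*c^3 - 15*c^2) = c*(c + 4)*(c^3 - 2*c^2 - 15*c) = c*(c - 5)*(c + 4)*(c^2 + 3*c) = c^2*(c - 5)*(c + 4)*(c + 3)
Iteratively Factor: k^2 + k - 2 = (k + 2)*(k - 1)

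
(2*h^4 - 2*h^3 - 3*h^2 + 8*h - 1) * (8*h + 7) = 16*h^5 - 2*h^4 - 38*h^3 + 43*h^2 + 48*h - 7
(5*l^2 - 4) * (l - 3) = 5*l^3 - 15*l^2 - 4*l + 12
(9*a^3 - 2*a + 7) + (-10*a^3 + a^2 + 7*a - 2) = -a^3 + a^2 + 5*a + 5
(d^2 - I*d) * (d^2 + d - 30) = d^4 + d^3 - I*d^3 - 30*d^2 - I*d^2 + 30*I*d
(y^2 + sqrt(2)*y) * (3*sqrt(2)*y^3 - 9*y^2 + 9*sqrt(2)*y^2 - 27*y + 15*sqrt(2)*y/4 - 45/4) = 3*sqrt(2)*y^5 - 3*y^4 + 9*sqrt(2)*y^4 - 9*y^3 - 21*sqrt(2)*y^3/4 - 27*sqrt(2)*y^2 - 15*y^2/4 - 45*sqrt(2)*y/4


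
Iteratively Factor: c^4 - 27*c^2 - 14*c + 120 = (c + 4)*(c^3 - 4*c^2 - 11*c + 30) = (c - 5)*(c + 4)*(c^2 + c - 6) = (c - 5)*(c - 2)*(c + 4)*(c + 3)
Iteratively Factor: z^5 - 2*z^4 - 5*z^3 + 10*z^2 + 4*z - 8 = (z - 2)*(z^4 - 5*z^2 + 4) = (z - 2)*(z + 2)*(z^3 - 2*z^2 - z + 2) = (z - 2)*(z - 1)*(z + 2)*(z^2 - z - 2) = (z - 2)*(z - 1)*(z + 1)*(z + 2)*(z - 2)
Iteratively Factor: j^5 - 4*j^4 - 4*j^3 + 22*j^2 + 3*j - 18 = (j + 2)*(j^4 - 6*j^3 + 8*j^2 + 6*j - 9) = (j - 1)*(j + 2)*(j^3 - 5*j^2 + 3*j + 9) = (j - 3)*(j - 1)*(j + 2)*(j^2 - 2*j - 3) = (j - 3)^2*(j - 1)*(j + 2)*(j + 1)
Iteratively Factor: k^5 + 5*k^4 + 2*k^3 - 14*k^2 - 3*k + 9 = (k + 3)*(k^4 + 2*k^3 - 4*k^2 - 2*k + 3) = (k + 3)^2*(k^3 - k^2 - k + 1) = (k - 1)*(k + 3)^2*(k^2 - 1) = (k - 1)^2*(k + 3)^2*(k + 1)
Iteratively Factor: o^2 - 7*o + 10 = (o - 5)*(o - 2)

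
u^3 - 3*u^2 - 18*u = u*(u - 6)*(u + 3)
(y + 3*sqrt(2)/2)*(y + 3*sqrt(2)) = y^2 + 9*sqrt(2)*y/2 + 9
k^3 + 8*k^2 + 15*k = k*(k + 3)*(k + 5)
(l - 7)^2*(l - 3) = l^3 - 17*l^2 + 91*l - 147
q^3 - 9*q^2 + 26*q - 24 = (q - 4)*(q - 3)*(q - 2)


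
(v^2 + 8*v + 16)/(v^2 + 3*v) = (v^2 + 8*v + 16)/(v*(v + 3))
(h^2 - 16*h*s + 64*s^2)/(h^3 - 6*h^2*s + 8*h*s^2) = (h^2 - 16*h*s + 64*s^2)/(h*(h^2 - 6*h*s + 8*s^2))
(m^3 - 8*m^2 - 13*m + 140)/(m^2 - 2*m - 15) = (m^2 - 3*m - 28)/(m + 3)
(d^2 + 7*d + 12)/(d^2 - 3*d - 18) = (d + 4)/(d - 6)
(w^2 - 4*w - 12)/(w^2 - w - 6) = (w - 6)/(w - 3)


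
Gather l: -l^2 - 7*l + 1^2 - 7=-l^2 - 7*l - 6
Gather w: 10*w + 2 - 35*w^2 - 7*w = -35*w^2 + 3*w + 2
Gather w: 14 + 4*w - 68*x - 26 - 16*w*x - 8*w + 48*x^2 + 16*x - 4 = w*(-16*x - 4) + 48*x^2 - 52*x - 16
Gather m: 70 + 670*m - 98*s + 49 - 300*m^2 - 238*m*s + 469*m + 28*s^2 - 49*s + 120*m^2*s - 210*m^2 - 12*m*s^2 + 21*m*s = m^2*(120*s - 510) + m*(-12*s^2 - 217*s + 1139) + 28*s^2 - 147*s + 119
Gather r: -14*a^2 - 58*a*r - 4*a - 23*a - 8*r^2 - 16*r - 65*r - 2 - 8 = -14*a^2 - 27*a - 8*r^2 + r*(-58*a - 81) - 10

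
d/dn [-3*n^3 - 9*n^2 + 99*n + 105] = -9*n^2 - 18*n + 99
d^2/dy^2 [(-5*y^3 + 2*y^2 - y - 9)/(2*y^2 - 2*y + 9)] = 2*(74*y^3 + 54*y^2 - 1053*y + 270)/(8*y^6 - 24*y^5 + 132*y^4 - 224*y^3 + 594*y^2 - 486*y + 729)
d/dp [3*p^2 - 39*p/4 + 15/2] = 6*p - 39/4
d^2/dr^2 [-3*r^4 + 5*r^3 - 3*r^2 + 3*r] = -36*r^2 + 30*r - 6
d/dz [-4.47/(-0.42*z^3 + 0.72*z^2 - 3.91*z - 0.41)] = (-5.6322*z^2 + 6.4368*z - 17.4777)/(0.42*z^3 - 0.72*z^2 + 3.91*z + 0.41)^2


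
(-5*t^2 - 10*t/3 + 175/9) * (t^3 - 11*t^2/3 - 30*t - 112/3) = -5*t^5 + 15*t^4 + 545*t^3/3 + 5815*t^2/27 - 4130*t/9 - 19600/27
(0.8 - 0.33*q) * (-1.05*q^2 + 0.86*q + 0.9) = 0.3465*q^3 - 1.1238*q^2 + 0.391*q + 0.72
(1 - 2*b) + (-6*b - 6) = -8*b - 5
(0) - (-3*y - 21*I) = 3*y + 21*I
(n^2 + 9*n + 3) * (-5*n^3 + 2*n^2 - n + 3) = -5*n^5 - 43*n^4 + 2*n^3 + 24*n + 9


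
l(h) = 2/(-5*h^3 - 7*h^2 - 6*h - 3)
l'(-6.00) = 0.00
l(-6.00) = 0.00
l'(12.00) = 0.00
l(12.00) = 0.00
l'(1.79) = 0.04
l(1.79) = -0.03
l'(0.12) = 1.08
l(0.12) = -0.52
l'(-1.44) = 0.92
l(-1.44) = 0.33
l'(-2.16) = 0.12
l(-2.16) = 0.07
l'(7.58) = 0.00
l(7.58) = -0.00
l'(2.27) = 0.02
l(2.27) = -0.02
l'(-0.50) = 4.35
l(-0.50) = -1.78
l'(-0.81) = 1579.61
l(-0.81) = -26.49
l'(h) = 2*(15*h^2 + 14*h + 6)/(-5*h^3 - 7*h^2 - 6*h - 3)^2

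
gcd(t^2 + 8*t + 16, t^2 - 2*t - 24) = t + 4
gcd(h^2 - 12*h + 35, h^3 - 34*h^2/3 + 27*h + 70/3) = h^2 - 12*h + 35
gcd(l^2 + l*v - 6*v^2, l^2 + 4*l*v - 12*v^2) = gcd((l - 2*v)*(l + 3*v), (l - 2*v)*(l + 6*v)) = -l + 2*v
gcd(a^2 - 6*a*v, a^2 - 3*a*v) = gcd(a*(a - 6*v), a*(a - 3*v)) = a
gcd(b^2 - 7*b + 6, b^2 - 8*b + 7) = b - 1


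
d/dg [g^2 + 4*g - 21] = 2*g + 4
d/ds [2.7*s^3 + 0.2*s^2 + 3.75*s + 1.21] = 8.1*s^2 + 0.4*s + 3.75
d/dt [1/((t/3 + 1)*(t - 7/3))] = 18*(-3*t - 1)/(9*t^4 + 12*t^3 - 122*t^2 - 84*t + 441)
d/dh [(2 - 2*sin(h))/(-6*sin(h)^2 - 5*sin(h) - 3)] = 2*(-6*sin(h)^2 + 12*sin(h) + 8)*cos(h)/(6*sin(h)^2 + 5*sin(h) + 3)^2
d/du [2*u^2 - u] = 4*u - 1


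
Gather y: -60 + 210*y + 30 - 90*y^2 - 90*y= -90*y^2 + 120*y - 30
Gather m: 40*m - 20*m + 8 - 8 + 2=20*m + 2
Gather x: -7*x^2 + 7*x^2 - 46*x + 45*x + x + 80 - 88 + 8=0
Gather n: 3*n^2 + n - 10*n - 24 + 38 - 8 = 3*n^2 - 9*n + 6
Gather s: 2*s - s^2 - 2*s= -s^2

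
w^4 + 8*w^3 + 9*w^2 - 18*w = w*(w - 1)*(w + 3)*(w + 6)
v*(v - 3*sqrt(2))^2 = v^3 - 6*sqrt(2)*v^2 + 18*v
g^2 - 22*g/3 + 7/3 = (g - 7)*(g - 1/3)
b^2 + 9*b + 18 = (b + 3)*(b + 6)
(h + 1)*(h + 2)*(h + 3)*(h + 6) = h^4 + 12*h^3 + 47*h^2 + 72*h + 36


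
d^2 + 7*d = d*(d + 7)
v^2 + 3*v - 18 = (v - 3)*(v + 6)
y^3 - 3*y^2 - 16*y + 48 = (y - 4)*(y - 3)*(y + 4)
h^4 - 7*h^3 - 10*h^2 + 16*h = h*(h - 8)*(h - 1)*(h + 2)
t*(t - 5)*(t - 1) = t^3 - 6*t^2 + 5*t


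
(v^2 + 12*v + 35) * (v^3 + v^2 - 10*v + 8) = v^5 + 13*v^4 + 37*v^3 - 77*v^2 - 254*v + 280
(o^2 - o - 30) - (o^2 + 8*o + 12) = -9*o - 42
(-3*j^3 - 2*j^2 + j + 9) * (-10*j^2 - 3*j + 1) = 30*j^5 + 29*j^4 - 7*j^3 - 95*j^2 - 26*j + 9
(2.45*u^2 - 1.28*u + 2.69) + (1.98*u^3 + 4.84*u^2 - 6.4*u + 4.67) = 1.98*u^3 + 7.29*u^2 - 7.68*u + 7.36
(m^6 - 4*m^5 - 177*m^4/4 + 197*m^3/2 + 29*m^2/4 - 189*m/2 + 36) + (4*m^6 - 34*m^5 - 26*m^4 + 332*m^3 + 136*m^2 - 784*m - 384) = 5*m^6 - 38*m^5 - 281*m^4/4 + 861*m^3/2 + 573*m^2/4 - 1757*m/2 - 348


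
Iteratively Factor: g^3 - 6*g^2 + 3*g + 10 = (g - 2)*(g^2 - 4*g - 5) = (g - 5)*(g - 2)*(g + 1)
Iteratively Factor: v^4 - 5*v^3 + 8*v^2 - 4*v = (v - 2)*(v^3 - 3*v^2 + 2*v) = v*(v - 2)*(v^2 - 3*v + 2) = v*(v - 2)*(v - 1)*(v - 2)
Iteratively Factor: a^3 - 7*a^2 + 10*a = (a)*(a^2 - 7*a + 10) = a*(a - 2)*(a - 5)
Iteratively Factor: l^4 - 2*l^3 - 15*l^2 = (l + 3)*(l^3 - 5*l^2) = l*(l + 3)*(l^2 - 5*l) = l^2*(l + 3)*(l - 5)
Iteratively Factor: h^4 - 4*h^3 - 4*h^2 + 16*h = (h - 4)*(h^3 - 4*h) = h*(h - 4)*(h^2 - 4) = h*(h - 4)*(h - 2)*(h + 2)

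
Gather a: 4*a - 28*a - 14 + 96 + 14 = 96 - 24*a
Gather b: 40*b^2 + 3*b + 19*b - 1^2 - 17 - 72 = 40*b^2 + 22*b - 90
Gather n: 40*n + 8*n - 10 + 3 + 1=48*n - 6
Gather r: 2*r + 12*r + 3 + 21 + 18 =14*r + 42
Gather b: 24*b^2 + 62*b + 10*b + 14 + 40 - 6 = 24*b^2 + 72*b + 48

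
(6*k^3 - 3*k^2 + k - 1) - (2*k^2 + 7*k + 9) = 6*k^3 - 5*k^2 - 6*k - 10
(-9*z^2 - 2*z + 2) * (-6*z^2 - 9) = 54*z^4 + 12*z^3 + 69*z^2 + 18*z - 18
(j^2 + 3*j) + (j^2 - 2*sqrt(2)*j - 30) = 2*j^2 - 2*sqrt(2)*j + 3*j - 30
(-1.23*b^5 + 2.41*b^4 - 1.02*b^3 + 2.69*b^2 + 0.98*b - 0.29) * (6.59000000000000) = -8.1057*b^5 + 15.8819*b^4 - 6.7218*b^3 + 17.7271*b^2 + 6.4582*b - 1.9111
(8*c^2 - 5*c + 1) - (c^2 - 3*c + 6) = 7*c^2 - 2*c - 5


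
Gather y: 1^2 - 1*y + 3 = 4 - y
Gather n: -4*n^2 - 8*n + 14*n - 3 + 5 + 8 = -4*n^2 + 6*n + 10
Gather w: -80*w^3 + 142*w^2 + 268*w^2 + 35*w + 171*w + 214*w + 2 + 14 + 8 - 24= -80*w^3 + 410*w^2 + 420*w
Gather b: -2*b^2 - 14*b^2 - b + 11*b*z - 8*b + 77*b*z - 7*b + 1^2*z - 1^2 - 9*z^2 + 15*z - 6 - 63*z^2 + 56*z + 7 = -16*b^2 + b*(88*z - 16) - 72*z^2 + 72*z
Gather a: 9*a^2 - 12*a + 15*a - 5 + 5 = 9*a^2 + 3*a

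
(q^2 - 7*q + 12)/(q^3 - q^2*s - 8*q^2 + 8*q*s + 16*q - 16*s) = (q - 3)/(q^2 - q*s - 4*q + 4*s)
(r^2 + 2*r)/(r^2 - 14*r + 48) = r*(r + 2)/(r^2 - 14*r + 48)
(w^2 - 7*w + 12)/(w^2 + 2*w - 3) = (w^2 - 7*w + 12)/(w^2 + 2*w - 3)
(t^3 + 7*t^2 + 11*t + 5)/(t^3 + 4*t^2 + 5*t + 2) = (t + 5)/(t + 2)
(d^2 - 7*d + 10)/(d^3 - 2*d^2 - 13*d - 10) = (d - 2)/(d^2 + 3*d + 2)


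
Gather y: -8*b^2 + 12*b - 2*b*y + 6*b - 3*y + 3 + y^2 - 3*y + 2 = -8*b^2 + 18*b + y^2 + y*(-2*b - 6) + 5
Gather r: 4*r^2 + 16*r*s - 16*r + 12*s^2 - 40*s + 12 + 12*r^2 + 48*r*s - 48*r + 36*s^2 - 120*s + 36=16*r^2 + r*(64*s - 64) + 48*s^2 - 160*s + 48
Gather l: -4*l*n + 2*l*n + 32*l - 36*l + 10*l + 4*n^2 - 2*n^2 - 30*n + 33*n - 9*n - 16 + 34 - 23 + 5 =l*(6 - 2*n) + 2*n^2 - 6*n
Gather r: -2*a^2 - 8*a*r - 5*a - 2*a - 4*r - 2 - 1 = -2*a^2 - 7*a + r*(-8*a - 4) - 3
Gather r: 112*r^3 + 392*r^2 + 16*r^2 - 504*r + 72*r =112*r^3 + 408*r^2 - 432*r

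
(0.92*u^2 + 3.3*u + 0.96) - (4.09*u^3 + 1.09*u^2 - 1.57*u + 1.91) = -4.09*u^3 - 0.17*u^2 + 4.87*u - 0.95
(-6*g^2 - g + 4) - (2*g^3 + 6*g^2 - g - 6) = -2*g^3 - 12*g^2 + 10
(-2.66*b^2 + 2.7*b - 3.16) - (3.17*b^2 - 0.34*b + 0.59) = -5.83*b^2 + 3.04*b - 3.75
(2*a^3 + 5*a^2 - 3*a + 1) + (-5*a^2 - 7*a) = 2*a^3 - 10*a + 1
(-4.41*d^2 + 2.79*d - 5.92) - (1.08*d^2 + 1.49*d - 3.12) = -5.49*d^2 + 1.3*d - 2.8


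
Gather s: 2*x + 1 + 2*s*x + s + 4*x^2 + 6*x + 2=s*(2*x + 1) + 4*x^2 + 8*x + 3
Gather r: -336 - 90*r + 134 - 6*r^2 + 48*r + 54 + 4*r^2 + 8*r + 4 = -2*r^2 - 34*r - 144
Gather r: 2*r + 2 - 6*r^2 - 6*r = -6*r^2 - 4*r + 2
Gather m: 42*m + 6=42*m + 6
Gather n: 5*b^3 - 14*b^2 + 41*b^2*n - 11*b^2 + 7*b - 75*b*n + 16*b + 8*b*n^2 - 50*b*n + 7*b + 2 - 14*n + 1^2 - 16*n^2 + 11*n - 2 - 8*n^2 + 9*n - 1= 5*b^3 - 25*b^2 + 30*b + n^2*(8*b - 24) + n*(41*b^2 - 125*b + 6)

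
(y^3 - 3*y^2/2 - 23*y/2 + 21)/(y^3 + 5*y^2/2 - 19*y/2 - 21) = (y - 2)/(y + 2)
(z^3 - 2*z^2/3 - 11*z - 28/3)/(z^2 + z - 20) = (3*z^2 + 10*z + 7)/(3*(z + 5))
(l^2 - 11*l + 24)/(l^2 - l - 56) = (l - 3)/(l + 7)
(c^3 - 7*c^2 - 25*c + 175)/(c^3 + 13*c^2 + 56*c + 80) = (c^2 - 12*c + 35)/(c^2 + 8*c + 16)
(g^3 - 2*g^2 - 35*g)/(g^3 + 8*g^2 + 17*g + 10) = g*(g - 7)/(g^2 + 3*g + 2)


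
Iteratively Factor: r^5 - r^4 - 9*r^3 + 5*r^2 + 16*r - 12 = (r - 1)*(r^4 - 9*r^2 - 4*r + 12) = (r - 1)*(r + 2)*(r^3 - 2*r^2 - 5*r + 6) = (r - 3)*(r - 1)*(r + 2)*(r^2 + r - 2) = (r - 3)*(r - 1)^2*(r + 2)*(r + 2)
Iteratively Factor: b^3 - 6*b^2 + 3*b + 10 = (b + 1)*(b^2 - 7*b + 10) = (b - 5)*(b + 1)*(b - 2)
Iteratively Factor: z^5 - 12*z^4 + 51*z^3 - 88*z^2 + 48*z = (z - 4)*(z^4 - 8*z^3 + 19*z^2 - 12*z) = (z - 4)*(z - 3)*(z^3 - 5*z^2 + 4*z) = z*(z - 4)*(z - 3)*(z^2 - 5*z + 4) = z*(z - 4)*(z - 3)*(z - 1)*(z - 4)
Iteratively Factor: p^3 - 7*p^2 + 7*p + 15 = (p + 1)*(p^2 - 8*p + 15) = (p - 3)*(p + 1)*(p - 5)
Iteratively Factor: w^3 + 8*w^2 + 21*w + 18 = (w + 3)*(w^2 + 5*w + 6) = (w + 3)^2*(w + 2)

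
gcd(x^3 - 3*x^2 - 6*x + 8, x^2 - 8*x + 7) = x - 1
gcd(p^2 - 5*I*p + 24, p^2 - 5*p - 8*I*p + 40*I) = p - 8*I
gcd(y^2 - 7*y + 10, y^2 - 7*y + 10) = y^2 - 7*y + 10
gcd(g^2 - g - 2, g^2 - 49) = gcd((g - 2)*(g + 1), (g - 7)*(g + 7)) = 1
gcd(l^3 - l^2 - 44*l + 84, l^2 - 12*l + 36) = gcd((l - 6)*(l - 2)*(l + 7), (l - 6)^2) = l - 6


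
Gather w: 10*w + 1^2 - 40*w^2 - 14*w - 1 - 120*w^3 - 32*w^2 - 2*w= -120*w^3 - 72*w^2 - 6*w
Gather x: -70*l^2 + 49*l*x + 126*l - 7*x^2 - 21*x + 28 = -70*l^2 + 126*l - 7*x^2 + x*(49*l - 21) + 28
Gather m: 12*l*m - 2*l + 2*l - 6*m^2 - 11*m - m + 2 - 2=-6*m^2 + m*(12*l - 12)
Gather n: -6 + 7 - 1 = 0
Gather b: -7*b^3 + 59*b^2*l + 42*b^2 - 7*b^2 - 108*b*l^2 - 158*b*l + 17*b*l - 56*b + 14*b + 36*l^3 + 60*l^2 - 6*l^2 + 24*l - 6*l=-7*b^3 + b^2*(59*l + 35) + b*(-108*l^2 - 141*l - 42) + 36*l^3 + 54*l^2 + 18*l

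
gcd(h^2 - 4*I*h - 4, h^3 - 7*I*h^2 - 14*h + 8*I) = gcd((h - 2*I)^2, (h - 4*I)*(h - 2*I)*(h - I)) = h - 2*I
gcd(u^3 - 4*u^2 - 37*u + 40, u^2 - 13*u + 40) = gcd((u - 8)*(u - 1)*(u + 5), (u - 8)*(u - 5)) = u - 8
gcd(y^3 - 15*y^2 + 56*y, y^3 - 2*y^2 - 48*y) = y^2 - 8*y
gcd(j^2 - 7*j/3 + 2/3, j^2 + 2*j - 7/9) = j - 1/3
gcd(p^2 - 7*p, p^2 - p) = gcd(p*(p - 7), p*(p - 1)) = p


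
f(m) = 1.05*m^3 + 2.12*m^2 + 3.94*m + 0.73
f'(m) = 3.15*m^2 + 4.24*m + 3.94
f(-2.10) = -7.92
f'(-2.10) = 8.93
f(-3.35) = -28.15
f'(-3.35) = 25.09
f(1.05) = 8.42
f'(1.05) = 11.86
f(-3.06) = -21.56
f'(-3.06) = 20.46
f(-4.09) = -51.76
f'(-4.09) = 39.29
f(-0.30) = -0.29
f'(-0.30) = 2.95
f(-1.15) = -2.59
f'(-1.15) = 3.23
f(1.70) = 18.71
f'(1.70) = 20.25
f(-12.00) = -1555.67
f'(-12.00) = 406.66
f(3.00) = 59.98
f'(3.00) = 45.01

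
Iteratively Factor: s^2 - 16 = (s + 4)*(s - 4)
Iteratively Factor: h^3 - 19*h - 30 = (h - 5)*(h^2 + 5*h + 6) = (h - 5)*(h + 3)*(h + 2)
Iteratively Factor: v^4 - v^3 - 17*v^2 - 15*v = (v - 5)*(v^3 + 4*v^2 + 3*v) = (v - 5)*(v + 3)*(v^2 + v) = (v - 5)*(v + 1)*(v + 3)*(v)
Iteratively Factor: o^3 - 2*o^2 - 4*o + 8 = (o + 2)*(o^2 - 4*o + 4) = (o - 2)*(o + 2)*(o - 2)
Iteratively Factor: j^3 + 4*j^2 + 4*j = (j + 2)*(j^2 + 2*j) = (j + 2)^2*(j)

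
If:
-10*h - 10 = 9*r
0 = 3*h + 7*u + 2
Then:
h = -7*u/3 - 2/3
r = 70*u/27 - 10/27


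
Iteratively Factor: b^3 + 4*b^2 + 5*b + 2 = (b + 1)*(b^2 + 3*b + 2) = (b + 1)*(b + 2)*(b + 1)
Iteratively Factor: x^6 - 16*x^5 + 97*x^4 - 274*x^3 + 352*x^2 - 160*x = (x - 1)*(x^5 - 15*x^4 + 82*x^3 - 192*x^2 + 160*x) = (x - 2)*(x - 1)*(x^4 - 13*x^3 + 56*x^2 - 80*x) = x*(x - 2)*(x - 1)*(x^3 - 13*x^2 + 56*x - 80) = x*(x - 4)*(x - 2)*(x - 1)*(x^2 - 9*x + 20) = x*(x - 5)*(x - 4)*(x - 2)*(x - 1)*(x - 4)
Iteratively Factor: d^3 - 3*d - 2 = (d + 1)*(d^2 - d - 2) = (d - 2)*(d + 1)*(d + 1)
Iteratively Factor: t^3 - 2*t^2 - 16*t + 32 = (t - 4)*(t^2 + 2*t - 8) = (t - 4)*(t - 2)*(t + 4)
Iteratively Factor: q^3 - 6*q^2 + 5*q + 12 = (q - 3)*(q^2 - 3*q - 4) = (q - 4)*(q - 3)*(q + 1)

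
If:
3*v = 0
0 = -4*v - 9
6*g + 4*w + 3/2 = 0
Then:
No Solution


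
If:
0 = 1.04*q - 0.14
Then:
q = 0.13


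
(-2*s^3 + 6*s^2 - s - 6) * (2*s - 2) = -4*s^4 + 16*s^3 - 14*s^2 - 10*s + 12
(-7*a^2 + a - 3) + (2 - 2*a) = -7*a^2 - a - 1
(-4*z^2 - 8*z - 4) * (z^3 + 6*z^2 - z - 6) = -4*z^5 - 32*z^4 - 48*z^3 + 8*z^2 + 52*z + 24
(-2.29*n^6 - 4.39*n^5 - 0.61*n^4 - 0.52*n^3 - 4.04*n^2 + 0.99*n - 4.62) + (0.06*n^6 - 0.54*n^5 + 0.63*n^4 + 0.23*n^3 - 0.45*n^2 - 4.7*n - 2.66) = -2.23*n^6 - 4.93*n^5 + 0.02*n^4 - 0.29*n^3 - 4.49*n^2 - 3.71*n - 7.28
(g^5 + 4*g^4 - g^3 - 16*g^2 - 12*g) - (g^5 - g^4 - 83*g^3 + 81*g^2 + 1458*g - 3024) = 5*g^4 + 82*g^3 - 97*g^2 - 1470*g + 3024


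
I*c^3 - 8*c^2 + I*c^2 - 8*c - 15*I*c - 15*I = (c + 3*I)*(c + 5*I)*(I*c + I)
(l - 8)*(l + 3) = l^2 - 5*l - 24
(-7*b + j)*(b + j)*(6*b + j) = -42*b^3 - 43*b^2*j + j^3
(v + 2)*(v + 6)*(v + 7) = v^3 + 15*v^2 + 68*v + 84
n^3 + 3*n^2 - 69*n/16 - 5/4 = (n - 5/4)*(n + 1/4)*(n + 4)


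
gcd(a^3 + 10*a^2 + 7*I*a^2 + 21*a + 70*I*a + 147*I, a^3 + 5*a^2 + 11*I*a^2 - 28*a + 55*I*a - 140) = a + 7*I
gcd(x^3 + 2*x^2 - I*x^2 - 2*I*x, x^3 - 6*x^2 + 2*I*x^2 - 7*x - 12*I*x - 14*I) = 1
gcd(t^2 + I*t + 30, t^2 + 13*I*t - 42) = t + 6*I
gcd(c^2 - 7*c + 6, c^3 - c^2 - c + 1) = c - 1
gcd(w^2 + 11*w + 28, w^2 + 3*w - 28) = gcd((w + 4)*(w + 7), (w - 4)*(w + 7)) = w + 7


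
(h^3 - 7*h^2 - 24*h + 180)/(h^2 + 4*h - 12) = (h^3 - 7*h^2 - 24*h + 180)/(h^2 + 4*h - 12)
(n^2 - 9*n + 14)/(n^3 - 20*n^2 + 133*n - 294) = (n - 2)/(n^2 - 13*n + 42)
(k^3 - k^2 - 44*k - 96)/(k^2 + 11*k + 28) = (k^2 - 5*k - 24)/(k + 7)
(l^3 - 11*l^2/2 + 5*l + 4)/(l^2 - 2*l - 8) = (l^2 - 3*l/2 - 1)/(l + 2)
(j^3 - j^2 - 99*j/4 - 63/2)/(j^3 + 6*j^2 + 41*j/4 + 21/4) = (j - 6)/(j + 1)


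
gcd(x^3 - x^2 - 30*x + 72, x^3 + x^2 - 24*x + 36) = x^2 + 3*x - 18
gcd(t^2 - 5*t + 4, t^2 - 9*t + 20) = t - 4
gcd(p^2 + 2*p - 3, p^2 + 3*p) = p + 3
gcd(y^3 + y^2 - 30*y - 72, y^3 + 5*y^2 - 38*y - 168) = y^2 - 2*y - 24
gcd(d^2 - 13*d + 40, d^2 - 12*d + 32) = d - 8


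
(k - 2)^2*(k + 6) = k^3 + 2*k^2 - 20*k + 24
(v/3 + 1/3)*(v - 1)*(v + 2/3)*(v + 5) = v^4/3 + 17*v^3/9 + 7*v^2/9 - 17*v/9 - 10/9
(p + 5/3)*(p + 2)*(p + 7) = p^3 + 32*p^2/3 + 29*p + 70/3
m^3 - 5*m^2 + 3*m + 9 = (m - 3)^2*(m + 1)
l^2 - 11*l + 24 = (l - 8)*(l - 3)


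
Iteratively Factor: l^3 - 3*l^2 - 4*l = (l - 4)*(l^2 + l) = (l - 4)*(l + 1)*(l)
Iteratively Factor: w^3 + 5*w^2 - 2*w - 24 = (w + 4)*(w^2 + w - 6) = (w + 3)*(w + 4)*(w - 2)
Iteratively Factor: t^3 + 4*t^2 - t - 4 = (t + 4)*(t^2 - 1) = (t - 1)*(t + 4)*(t + 1)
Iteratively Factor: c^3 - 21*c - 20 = (c - 5)*(c^2 + 5*c + 4) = (c - 5)*(c + 4)*(c + 1)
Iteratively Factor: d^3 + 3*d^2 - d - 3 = (d - 1)*(d^2 + 4*d + 3) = (d - 1)*(d + 1)*(d + 3)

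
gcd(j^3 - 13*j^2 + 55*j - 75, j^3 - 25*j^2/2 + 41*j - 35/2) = j - 5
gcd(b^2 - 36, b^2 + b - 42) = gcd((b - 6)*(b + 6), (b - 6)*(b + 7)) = b - 6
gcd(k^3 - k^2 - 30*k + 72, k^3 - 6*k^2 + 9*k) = k - 3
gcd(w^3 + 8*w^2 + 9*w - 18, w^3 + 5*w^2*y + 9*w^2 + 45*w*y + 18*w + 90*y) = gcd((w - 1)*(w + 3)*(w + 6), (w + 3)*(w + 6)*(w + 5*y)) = w^2 + 9*w + 18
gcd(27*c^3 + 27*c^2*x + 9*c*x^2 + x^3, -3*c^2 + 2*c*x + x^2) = 3*c + x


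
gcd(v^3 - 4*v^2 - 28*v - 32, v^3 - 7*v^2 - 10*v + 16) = v^2 - 6*v - 16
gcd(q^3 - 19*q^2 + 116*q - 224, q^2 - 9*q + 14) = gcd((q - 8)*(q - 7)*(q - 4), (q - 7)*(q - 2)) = q - 7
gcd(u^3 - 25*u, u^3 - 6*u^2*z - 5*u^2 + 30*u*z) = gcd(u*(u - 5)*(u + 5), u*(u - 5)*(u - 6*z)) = u^2 - 5*u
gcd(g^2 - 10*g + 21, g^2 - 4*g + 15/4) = 1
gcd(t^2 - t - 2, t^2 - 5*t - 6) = t + 1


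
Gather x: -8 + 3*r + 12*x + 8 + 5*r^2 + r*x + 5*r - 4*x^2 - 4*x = 5*r^2 + 8*r - 4*x^2 + x*(r + 8)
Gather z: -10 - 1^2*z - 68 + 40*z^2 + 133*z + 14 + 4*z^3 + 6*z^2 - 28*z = 4*z^3 + 46*z^2 + 104*z - 64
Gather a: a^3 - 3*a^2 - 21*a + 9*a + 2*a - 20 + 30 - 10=a^3 - 3*a^2 - 10*a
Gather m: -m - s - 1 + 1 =-m - s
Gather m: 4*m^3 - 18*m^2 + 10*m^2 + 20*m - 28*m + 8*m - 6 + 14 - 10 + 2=4*m^3 - 8*m^2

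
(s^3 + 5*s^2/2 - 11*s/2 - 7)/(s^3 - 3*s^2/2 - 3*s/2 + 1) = (2*s + 7)/(2*s - 1)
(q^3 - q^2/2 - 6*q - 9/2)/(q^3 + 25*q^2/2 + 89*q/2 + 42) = (q^2 - 2*q - 3)/(q^2 + 11*q + 28)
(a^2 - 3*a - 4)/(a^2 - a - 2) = (a - 4)/(a - 2)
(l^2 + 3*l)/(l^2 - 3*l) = (l + 3)/(l - 3)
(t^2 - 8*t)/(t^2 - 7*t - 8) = t/(t + 1)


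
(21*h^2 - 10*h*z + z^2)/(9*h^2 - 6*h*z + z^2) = (-7*h + z)/(-3*h + z)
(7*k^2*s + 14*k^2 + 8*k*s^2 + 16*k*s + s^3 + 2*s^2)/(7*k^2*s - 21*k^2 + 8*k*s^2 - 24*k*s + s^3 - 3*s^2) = (s + 2)/(s - 3)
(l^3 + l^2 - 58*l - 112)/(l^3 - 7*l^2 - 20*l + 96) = (l^2 + 9*l + 14)/(l^2 + l - 12)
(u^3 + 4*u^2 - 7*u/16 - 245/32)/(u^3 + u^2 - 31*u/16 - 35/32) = (2*u + 7)/(2*u + 1)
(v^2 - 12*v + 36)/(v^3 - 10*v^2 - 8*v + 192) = (v - 6)/(v^2 - 4*v - 32)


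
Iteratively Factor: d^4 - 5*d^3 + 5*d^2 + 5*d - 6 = (d - 2)*(d^3 - 3*d^2 - d + 3) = (d - 2)*(d - 1)*(d^2 - 2*d - 3) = (d - 3)*(d - 2)*(d - 1)*(d + 1)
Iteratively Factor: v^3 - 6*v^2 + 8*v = (v - 4)*(v^2 - 2*v) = v*(v - 4)*(v - 2)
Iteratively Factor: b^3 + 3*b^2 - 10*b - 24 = (b + 2)*(b^2 + b - 12) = (b + 2)*(b + 4)*(b - 3)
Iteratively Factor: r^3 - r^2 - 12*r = (r - 4)*(r^2 + 3*r) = r*(r - 4)*(r + 3)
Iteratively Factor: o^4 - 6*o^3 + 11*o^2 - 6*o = (o - 1)*(o^3 - 5*o^2 + 6*o) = o*(o - 1)*(o^2 - 5*o + 6) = o*(o - 2)*(o - 1)*(o - 3)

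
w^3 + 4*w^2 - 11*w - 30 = (w - 3)*(w + 2)*(w + 5)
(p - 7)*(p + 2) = p^2 - 5*p - 14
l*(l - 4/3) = l^2 - 4*l/3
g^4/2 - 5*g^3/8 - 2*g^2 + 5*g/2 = g*(g/2 + 1)*(g - 2)*(g - 5/4)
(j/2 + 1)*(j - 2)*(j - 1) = j^3/2 - j^2/2 - 2*j + 2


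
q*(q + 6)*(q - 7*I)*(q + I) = q^4 + 6*q^3 - 6*I*q^3 + 7*q^2 - 36*I*q^2 + 42*q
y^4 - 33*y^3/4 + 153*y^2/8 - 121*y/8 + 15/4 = (y - 5)*(y - 2)*(y - 3/4)*(y - 1/2)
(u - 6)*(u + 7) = u^2 + u - 42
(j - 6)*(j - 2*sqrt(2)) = j^2 - 6*j - 2*sqrt(2)*j + 12*sqrt(2)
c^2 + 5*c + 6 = (c + 2)*(c + 3)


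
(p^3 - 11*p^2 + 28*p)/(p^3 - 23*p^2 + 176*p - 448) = p*(p - 4)/(p^2 - 16*p + 64)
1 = 1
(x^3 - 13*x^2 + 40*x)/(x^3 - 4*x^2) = (x^2 - 13*x + 40)/(x*(x - 4))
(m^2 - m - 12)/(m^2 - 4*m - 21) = (m - 4)/(m - 7)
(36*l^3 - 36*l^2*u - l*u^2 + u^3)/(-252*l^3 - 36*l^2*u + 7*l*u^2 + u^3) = (-l + u)/(7*l + u)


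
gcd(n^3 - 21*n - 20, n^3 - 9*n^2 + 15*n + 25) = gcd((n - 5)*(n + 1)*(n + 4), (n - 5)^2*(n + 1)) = n^2 - 4*n - 5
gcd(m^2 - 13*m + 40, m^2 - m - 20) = m - 5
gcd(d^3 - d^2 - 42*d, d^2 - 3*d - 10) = 1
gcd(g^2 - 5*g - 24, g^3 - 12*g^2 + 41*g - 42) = 1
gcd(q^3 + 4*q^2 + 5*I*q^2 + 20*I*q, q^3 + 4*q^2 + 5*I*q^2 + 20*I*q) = q^3 + q^2*(4 + 5*I) + 20*I*q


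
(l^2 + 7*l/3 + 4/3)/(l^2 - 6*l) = (3*l^2 + 7*l + 4)/(3*l*(l - 6))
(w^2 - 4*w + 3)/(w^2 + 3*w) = (w^2 - 4*w + 3)/(w*(w + 3))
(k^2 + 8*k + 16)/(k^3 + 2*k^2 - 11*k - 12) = (k + 4)/(k^2 - 2*k - 3)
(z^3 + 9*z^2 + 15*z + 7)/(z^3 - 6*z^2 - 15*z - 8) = (z + 7)/(z - 8)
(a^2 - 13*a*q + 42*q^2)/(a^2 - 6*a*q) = (a - 7*q)/a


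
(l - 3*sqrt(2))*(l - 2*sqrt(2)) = l^2 - 5*sqrt(2)*l + 12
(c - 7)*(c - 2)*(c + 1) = c^3 - 8*c^2 + 5*c + 14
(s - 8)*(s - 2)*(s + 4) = s^3 - 6*s^2 - 24*s + 64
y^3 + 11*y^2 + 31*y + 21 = (y + 1)*(y + 3)*(y + 7)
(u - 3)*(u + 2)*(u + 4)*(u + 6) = u^4 + 9*u^3 + 8*u^2 - 84*u - 144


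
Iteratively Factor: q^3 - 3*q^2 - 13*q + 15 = (q + 3)*(q^2 - 6*q + 5) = (q - 1)*(q + 3)*(q - 5)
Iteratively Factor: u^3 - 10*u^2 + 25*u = (u)*(u^2 - 10*u + 25) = u*(u - 5)*(u - 5)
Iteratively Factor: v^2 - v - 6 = (v - 3)*(v + 2)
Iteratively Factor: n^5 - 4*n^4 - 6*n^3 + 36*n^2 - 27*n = (n)*(n^4 - 4*n^3 - 6*n^2 + 36*n - 27) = n*(n - 1)*(n^3 - 3*n^2 - 9*n + 27) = n*(n - 3)*(n - 1)*(n^2 - 9) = n*(n - 3)*(n - 1)*(n + 3)*(n - 3)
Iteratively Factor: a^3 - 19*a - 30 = (a + 3)*(a^2 - 3*a - 10) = (a + 2)*(a + 3)*(a - 5)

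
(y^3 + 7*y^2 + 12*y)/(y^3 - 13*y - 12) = y*(y + 4)/(y^2 - 3*y - 4)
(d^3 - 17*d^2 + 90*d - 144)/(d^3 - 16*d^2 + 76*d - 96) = (d - 3)/(d - 2)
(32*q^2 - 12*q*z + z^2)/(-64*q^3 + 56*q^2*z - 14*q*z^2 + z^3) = 1/(-2*q + z)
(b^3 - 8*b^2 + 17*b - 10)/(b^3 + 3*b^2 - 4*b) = (b^2 - 7*b + 10)/(b*(b + 4))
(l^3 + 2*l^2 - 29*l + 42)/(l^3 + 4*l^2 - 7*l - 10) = (l^2 + 4*l - 21)/(l^2 + 6*l + 5)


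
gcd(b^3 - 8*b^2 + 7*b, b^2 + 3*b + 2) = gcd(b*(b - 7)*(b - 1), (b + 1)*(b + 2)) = 1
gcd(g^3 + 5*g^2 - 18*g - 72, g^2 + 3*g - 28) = g - 4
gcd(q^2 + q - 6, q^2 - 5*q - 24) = q + 3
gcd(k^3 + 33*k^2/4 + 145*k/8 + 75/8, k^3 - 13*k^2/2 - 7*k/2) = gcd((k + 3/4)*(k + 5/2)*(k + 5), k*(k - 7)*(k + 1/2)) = 1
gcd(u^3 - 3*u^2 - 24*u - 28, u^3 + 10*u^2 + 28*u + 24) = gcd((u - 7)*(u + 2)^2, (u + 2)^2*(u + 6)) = u^2 + 4*u + 4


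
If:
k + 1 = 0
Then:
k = -1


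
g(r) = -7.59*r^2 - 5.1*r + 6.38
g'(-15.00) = 222.60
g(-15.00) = -1624.87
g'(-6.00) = 85.98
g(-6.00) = -236.26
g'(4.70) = -76.45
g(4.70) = -185.25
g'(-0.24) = -1.46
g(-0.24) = 7.17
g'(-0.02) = -4.80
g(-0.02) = 6.48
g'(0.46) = -12.08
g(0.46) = 2.43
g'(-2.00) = 25.26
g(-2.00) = -13.78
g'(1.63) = -29.84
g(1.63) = -22.10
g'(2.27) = -39.56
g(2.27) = -44.31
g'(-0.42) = 1.28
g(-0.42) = 7.18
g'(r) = -15.18*r - 5.1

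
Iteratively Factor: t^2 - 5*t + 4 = (t - 4)*(t - 1)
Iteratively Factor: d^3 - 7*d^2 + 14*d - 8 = (d - 4)*(d^2 - 3*d + 2) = (d - 4)*(d - 2)*(d - 1)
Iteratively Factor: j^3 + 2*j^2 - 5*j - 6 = (j + 1)*(j^2 + j - 6) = (j + 1)*(j + 3)*(j - 2)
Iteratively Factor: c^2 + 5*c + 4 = (c + 1)*(c + 4)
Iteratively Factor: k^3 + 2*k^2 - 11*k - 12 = (k + 1)*(k^2 + k - 12) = (k - 3)*(k + 1)*(k + 4)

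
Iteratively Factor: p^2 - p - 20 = (p + 4)*(p - 5)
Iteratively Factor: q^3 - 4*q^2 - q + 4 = (q + 1)*(q^2 - 5*q + 4) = (q - 1)*(q + 1)*(q - 4)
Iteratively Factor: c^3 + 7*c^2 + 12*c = (c)*(c^2 + 7*c + 12) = c*(c + 4)*(c + 3)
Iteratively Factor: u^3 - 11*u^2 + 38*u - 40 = (u - 4)*(u^2 - 7*u + 10) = (u - 5)*(u - 4)*(u - 2)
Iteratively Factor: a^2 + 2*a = (a + 2)*(a)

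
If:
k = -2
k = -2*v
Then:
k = -2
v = 1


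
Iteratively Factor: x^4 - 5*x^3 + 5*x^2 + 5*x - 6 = (x - 2)*(x^3 - 3*x^2 - x + 3) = (x - 2)*(x - 1)*(x^2 - 2*x - 3) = (x - 2)*(x - 1)*(x + 1)*(x - 3)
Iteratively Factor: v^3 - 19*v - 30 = (v - 5)*(v^2 + 5*v + 6) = (v - 5)*(v + 2)*(v + 3)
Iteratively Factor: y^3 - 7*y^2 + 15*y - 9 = (y - 3)*(y^2 - 4*y + 3) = (y - 3)^2*(y - 1)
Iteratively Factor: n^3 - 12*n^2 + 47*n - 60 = (n - 5)*(n^2 - 7*n + 12) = (n - 5)*(n - 3)*(n - 4)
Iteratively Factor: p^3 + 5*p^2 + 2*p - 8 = (p + 2)*(p^2 + 3*p - 4) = (p + 2)*(p + 4)*(p - 1)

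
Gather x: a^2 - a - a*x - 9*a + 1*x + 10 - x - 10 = a^2 - a*x - 10*a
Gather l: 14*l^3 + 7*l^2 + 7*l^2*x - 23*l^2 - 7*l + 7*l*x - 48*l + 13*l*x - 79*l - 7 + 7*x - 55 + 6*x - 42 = 14*l^3 + l^2*(7*x - 16) + l*(20*x - 134) + 13*x - 104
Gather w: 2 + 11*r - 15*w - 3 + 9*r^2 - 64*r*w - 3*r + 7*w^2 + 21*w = 9*r^2 + 8*r + 7*w^2 + w*(6 - 64*r) - 1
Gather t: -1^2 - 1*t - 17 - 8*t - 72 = -9*t - 90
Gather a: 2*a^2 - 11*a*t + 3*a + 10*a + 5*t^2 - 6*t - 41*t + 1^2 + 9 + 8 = 2*a^2 + a*(13 - 11*t) + 5*t^2 - 47*t + 18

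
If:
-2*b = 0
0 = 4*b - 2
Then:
No Solution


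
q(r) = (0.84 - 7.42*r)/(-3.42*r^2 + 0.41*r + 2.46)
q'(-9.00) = -0.03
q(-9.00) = -0.24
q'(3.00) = -0.31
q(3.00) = 0.79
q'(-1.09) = -13.09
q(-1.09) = -4.35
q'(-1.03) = -20.33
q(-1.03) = -5.33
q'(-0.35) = -6.59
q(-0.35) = 1.81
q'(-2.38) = -0.55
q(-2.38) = -1.03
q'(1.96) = -1.07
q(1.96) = 1.39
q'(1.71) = -1.77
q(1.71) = 1.73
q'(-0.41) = -8.55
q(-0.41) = 2.26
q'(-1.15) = -9.15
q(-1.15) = -3.70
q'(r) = (0.84 - 7.42*r)*(6.84*r - 0.41)/(-3.42*r^2 + 0.41*r + 2.46)^2 - 7.42/(-3.42*r^2 + 0.41*r + 2.46)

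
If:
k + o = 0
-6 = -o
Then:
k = -6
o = 6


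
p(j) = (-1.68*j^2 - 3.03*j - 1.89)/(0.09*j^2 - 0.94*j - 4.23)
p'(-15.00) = 0.23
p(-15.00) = -11.10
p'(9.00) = 10.01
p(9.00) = 30.60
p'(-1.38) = -0.72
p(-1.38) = 0.33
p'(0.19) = 0.71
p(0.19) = 0.57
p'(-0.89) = -0.04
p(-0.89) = 0.16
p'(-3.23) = -256.31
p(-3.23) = 37.79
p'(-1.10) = -0.29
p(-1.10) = 0.19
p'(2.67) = 1.70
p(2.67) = 3.60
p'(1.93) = 1.41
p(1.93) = 2.45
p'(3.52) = 2.07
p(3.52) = 5.20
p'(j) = (0.94 - 0.18*j)*(-1.68*j^2 - 3.03*j - 1.89)/(0.09*j^2 - 0.94*j - 4.23)^2 + (-3.36*j - 3.03)/(0.09*j^2 - 0.94*j - 4.23) = (1.8519*j^2 + 14.553*j + 11.0403)/(0.0081*j^4 - 0.1692*j^3 + 0.1222*j^2 + 7.9524*j + 17.8929)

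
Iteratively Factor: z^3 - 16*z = (z - 4)*(z^2 + 4*z) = z*(z - 4)*(z + 4)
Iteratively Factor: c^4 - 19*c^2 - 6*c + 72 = (c + 3)*(c^3 - 3*c^2 - 10*c + 24) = (c + 3)^2*(c^2 - 6*c + 8) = (c - 4)*(c + 3)^2*(c - 2)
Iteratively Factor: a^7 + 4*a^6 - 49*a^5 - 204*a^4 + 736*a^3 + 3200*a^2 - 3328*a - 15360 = (a - 3)*(a^6 + 7*a^5 - 28*a^4 - 288*a^3 - 128*a^2 + 2816*a + 5120) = (a - 3)*(a + 4)*(a^5 + 3*a^4 - 40*a^3 - 128*a^2 + 384*a + 1280) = (a - 3)*(a + 4)^2*(a^4 - a^3 - 36*a^2 + 16*a + 320) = (a - 4)*(a - 3)*(a + 4)^2*(a^3 + 3*a^2 - 24*a - 80) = (a - 4)*(a - 3)*(a + 4)^3*(a^2 - a - 20) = (a - 4)*(a - 3)*(a + 4)^4*(a - 5)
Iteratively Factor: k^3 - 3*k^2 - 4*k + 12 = (k - 2)*(k^2 - k - 6) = (k - 3)*(k - 2)*(k + 2)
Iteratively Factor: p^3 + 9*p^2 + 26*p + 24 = (p + 3)*(p^2 + 6*p + 8) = (p + 3)*(p + 4)*(p + 2)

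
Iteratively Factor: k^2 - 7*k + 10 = (k - 2)*(k - 5)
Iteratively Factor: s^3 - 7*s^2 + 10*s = (s)*(s^2 - 7*s + 10) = s*(s - 5)*(s - 2)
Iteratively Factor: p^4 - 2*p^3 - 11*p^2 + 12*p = (p + 3)*(p^3 - 5*p^2 + 4*p) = (p - 1)*(p + 3)*(p^2 - 4*p) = (p - 4)*(p - 1)*(p + 3)*(p)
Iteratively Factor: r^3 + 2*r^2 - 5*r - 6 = (r - 2)*(r^2 + 4*r + 3) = (r - 2)*(r + 1)*(r + 3)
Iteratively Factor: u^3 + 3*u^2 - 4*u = (u + 4)*(u^2 - u) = u*(u + 4)*(u - 1)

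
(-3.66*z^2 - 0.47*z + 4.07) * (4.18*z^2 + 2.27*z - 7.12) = -15.2988*z^4 - 10.2728*z^3 + 42.0049*z^2 + 12.5853*z - 28.9784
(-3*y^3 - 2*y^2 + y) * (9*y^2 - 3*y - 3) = -27*y^5 - 9*y^4 + 24*y^3 + 3*y^2 - 3*y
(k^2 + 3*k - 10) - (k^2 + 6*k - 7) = -3*k - 3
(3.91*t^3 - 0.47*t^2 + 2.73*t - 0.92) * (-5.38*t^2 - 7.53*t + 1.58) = -21.0358*t^5 - 26.9137*t^4 - 4.9705*t^3 - 16.3499*t^2 + 11.241*t - 1.4536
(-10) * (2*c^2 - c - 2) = -20*c^2 + 10*c + 20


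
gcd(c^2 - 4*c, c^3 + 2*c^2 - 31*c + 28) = c - 4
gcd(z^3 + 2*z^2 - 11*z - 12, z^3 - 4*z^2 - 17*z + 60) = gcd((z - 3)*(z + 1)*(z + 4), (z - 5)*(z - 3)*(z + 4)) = z^2 + z - 12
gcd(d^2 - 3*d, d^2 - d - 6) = d - 3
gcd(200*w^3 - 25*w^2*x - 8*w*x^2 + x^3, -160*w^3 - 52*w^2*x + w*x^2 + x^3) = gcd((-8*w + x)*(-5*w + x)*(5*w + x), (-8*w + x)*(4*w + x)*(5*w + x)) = -40*w^2 - 3*w*x + x^2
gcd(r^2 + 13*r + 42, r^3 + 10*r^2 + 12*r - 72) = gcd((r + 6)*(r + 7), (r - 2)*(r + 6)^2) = r + 6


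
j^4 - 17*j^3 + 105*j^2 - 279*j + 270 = (j - 6)*(j - 5)*(j - 3)^2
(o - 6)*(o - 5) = o^2 - 11*o + 30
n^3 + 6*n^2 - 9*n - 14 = (n - 2)*(n + 1)*(n + 7)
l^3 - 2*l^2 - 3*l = l*(l - 3)*(l + 1)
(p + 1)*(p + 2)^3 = p^4 + 7*p^3 + 18*p^2 + 20*p + 8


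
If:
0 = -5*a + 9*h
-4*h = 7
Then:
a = -63/20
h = -7/4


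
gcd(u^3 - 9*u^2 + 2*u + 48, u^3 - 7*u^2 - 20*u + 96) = u^2 - 11*u + 24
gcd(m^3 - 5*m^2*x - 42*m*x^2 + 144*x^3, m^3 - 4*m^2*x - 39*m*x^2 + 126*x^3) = -m^2 - 3*m*x + 18*x^2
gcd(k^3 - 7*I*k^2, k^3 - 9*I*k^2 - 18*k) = k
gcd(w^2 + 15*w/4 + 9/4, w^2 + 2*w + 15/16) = w + 3/4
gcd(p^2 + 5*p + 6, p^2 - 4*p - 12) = p + 2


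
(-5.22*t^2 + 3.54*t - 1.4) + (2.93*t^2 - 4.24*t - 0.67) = -2.29*t^2 - 0.7*t - 2.07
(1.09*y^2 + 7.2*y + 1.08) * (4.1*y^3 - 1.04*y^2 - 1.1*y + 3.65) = 4.469*y^5 + 28.3864*y^4 - 4.259*y^3 - 5.0647*y^2 + 25.092*y + 3.942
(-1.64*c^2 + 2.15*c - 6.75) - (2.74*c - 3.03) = -1.64*c^2 - 0.59*c - 3.72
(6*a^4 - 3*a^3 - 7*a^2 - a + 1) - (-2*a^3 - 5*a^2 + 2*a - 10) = 6*a^4 - a^3 - 2*a^2 - 3*a + 11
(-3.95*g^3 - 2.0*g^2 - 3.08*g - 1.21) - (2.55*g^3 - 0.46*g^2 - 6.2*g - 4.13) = -6.5*g^3 - 1.54*g^2 + 3.12*g + 2.92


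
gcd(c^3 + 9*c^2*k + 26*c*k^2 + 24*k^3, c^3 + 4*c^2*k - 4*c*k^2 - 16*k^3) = c^2 + 6*c*k + 8*k^2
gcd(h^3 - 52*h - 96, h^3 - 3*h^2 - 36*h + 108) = h + 6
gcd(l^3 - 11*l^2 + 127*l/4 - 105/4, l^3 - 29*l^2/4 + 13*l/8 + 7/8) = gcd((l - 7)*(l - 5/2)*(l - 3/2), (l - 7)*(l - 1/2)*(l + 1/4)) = l - 7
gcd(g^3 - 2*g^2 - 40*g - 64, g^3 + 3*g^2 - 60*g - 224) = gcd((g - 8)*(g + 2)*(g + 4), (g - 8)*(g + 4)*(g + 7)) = g^2 - 4*g - 32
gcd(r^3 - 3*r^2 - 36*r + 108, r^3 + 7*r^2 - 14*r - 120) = r + 6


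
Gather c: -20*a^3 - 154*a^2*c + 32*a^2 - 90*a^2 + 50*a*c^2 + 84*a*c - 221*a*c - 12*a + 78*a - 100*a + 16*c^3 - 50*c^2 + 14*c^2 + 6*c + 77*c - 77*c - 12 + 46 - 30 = -20*a^3 - 58*a^2 - 34*a + 16*c^3 + c^2*(50*a - 36) + c*(-154*a^2 - 137*a + 6) + 4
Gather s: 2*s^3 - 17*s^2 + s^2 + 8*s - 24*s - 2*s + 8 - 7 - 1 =2*s^3 - 16*s^2 - 18*s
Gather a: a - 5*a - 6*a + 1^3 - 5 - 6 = -10*a - 10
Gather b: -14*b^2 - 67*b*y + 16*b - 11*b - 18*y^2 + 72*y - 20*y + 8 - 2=-14*b^2 + b*(5 - 67*y) - 18*y^2 + 52*y + 6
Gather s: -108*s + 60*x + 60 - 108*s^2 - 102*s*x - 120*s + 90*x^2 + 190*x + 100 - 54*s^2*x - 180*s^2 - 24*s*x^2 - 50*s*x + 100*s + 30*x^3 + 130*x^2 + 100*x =s^2*(-54*x - 288) + s*(-24*x^2 - 152*x - 128) + 30*x^3 + 220*x^2 + 350*x + 160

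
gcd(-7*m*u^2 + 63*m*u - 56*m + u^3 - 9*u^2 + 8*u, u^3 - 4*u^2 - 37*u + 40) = u^2 - 9*u + 8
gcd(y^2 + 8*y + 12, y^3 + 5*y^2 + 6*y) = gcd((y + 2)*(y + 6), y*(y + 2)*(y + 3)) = y + 2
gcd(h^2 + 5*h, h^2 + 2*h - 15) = h + 5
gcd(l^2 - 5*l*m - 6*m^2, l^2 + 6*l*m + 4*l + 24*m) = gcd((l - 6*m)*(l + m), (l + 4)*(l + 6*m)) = 1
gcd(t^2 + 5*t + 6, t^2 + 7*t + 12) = t + 3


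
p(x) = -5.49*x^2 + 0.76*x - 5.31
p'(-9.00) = 99.58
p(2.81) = -46.52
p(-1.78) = -24.06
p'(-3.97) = 44.35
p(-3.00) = -57.00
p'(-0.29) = 3.94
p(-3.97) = -94.85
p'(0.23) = -1.77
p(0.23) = -5.43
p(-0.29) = -5.99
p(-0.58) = -7.60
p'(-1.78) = 20.30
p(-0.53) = -7.25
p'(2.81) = -30.09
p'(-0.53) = 6.58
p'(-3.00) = 33.70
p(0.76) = -7.90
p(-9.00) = -456.84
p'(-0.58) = 7.13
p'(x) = 0.76 - 10.98*x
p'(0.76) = -7.58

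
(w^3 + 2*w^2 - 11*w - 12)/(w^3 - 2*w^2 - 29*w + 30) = (w^3 + 2*w^2 - 11*w - 12)/(w^3 - 2*w^2 - 29*w + 30)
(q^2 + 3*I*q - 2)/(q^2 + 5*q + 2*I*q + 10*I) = (q + I)/(q + 5)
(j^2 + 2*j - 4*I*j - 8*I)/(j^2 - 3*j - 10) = (j - 4*I)/(j - 5)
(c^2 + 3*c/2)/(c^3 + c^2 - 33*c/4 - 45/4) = 2*c/(2*c^2 - c - 15)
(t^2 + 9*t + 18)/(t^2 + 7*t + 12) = (t + 6)/(t + 4)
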